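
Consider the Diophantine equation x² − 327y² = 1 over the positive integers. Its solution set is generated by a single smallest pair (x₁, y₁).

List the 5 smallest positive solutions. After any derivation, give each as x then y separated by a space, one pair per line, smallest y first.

217 12
94177 5208
40872601 2260260
17738614657 980947632
7698517888537 425729012028

√327 = [18; 12,36, …], period ℓ=2 (even) → k=1
step 0: (18, 1)  from 18·(1,0) + (0,1)
step 1: (217, 12)  from 12·(18,1) + (1,0)
→ (217, 12).  Check: 217²=47089, 327·12²=47088, difference 1.
(217+12√327)^2 = 94177 + 5208√327
(217+12√327)^3 = 40872601 + 2260260√327
(217+12√327)^4 = 17738614657 + 980947632√327
(217+12√327)^5 = 7698517888537 + 425729012028√327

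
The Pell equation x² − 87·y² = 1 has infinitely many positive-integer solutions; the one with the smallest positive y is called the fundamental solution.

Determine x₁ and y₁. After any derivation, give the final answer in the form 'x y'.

√87 → a₀=9, period (3,18); ℓ=2 even so k=1
step 0: (9, 1)  from 9·(1,0) + (0,1)
step 1: (28, 3)  from 3·(9,1) + (1,0)
fundamental: x₁=28, y₁=3  (since 784 − 87·9 = 1)

28 3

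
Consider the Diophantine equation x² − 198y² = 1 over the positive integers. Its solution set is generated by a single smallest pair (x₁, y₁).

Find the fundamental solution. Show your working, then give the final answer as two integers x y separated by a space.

197 14

d=198: √d = [14; 14,28] (ℓ=2, even), read p_1/q_1
a_0=14:  p_0=14·1+0=14,  q_0=14·0+1=1
a_1=14:  p_1=14·14+1=197,  q_1=14·1+0=14
(x₁, y₁) = (197, 14);  197² − 198·14² = 1 ✓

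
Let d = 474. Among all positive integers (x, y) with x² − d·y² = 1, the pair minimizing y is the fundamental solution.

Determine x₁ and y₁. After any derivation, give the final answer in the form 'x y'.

[21; 1,3,2,1,1,…,3,1,42] for √474; ℓ=14 ⇒ convergent index 13
a_0=21:  p_0=21·1+0=21,  q_0=21·0+1=1
a_1=1:  p_1=1·21+1=22,  q_1=1·1+0=1
a_2=3:  p_2=3·22+21=87,  q_2=3·1+1=4
a_3=2:  p_3=2·87+22=196,  q_3=2·4+1=9
a_4=1:  p_4=1·196+87=283,  q_4=1·9+4=13
a_5=1:  p_5=1·283+196=479,  q_5=1·13+9=22
a_6=1:  p_6=1·479+283=762,  q_6=1·22+13=35
a_7=6:  p_7=6·762+479=5051,  q_7=6·35+22=232
a_8=1:  p_8=1·5051+762=5813,  q_8=1·232+35=267
…
a_10=1:  p_10=1·10864+5813=16677,  q_10=1·499+267=766
a_11=2:  p_11=2·16677+10864=44218,  q_11=2·766+499=2031
a_12=3:  p_12=3·44218+16677=149331,  q_12=3·2031+766=6859
a_13=1:  p_13=1·149331+44218=193549,  q_13=1·6859+2031=8890
fundamental: x₁=193549, y₁=8890  (since 37461215401 − 474·79032100 = 1)

193549 8890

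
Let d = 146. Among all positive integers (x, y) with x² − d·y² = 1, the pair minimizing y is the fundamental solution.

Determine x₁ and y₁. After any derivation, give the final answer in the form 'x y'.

√146 → a₀=12, period (12,24); ℓ=2 even so k=1
k=0  a_k=12  p_k/q_k = 12/1
k=1  a_k=12  p_k/q_k = 145/12
fundamental: x₁=145, y₁=12  (since 21025 − 146·144 = 1)

145 12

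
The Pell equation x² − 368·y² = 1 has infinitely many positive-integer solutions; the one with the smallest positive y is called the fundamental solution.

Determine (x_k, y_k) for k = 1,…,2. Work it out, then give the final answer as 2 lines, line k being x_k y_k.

√368 = [19; 5,2,5,38, …], period ℓ=4 (even) → k=3
k=0  a_k=19  p_k/q_k = 19/1
k=1  a_k=5  p_k/q_k = 96/5
k=2  a_k=2  p_k/q_k = 211/11
k=3  a_k=5  p_k/q_k = 1151/60
→ (1151, 60).  Check: 1151²=1324801, 368·60²=1324800, difference 1.
(1151+60√368)^2 = 2649601 + 138120√368

1151 60
2649601 138120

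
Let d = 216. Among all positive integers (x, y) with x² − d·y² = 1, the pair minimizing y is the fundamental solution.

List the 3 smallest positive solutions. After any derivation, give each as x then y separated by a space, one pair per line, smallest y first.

485 33
470449 32010
456335045 31049667

√216 → a₀=14, period (1,2,3,2,1,28); ℓ=6 even so k=5
k=0  a_k=14  p_k/q_k = 14/1
k=1  a_k=1  p_k/q_k = 15/1
k=2  a_k=2  p_k/q_k = 44/3
k=3  a_k=3  p_k/q_k = 147/10
k=4  a_k=2  p_k/q_k = 338/23
k=5  a_k=1  p_k/q_k = 485/33
fundamental: x₁=485, y₁=33  (since 235225 − 216·1089 = 1)
(x_2, y_2) = (485·485 + 216·33·33, 485·33 + 33·485) = (470449, 32010)
(x_3, y_3) = (485·470449 + 216·33·32010, 485·32010 + 33·470449) = (456335045, 31049667)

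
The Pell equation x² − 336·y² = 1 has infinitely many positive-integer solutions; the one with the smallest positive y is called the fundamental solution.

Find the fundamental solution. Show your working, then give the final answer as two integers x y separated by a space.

55 3

d=336: √d = [18; 3,36] (ℓ=2, even), read p_1/q_1
a_0=18:  p_0=18·1+0=18,  q_0=18·0+1=1
a_1=3:  p_1=3·18+1=55,  q_1=3·1+0=3
fundamental: x₁=55, y₁=3  (since 3025 − 336·9 = 1)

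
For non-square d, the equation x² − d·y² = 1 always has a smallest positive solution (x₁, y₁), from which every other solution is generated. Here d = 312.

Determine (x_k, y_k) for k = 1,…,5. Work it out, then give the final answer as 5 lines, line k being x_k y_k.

53 3
5617 318
595349 33705
63101377 3572412
6688150613 378641967

[17; 1,1,1,34] for √312; ℓ=4 ⇒ convergent index 3
k=0  a_k=17  p_k/q_k = 17/1
…
k=2  a_k=1  p_k/q_k = 35/2
k=3  a_k=1  p_k/q_k = 53/3
→ (53, 3).  Check: 53²=2809, 312·3²=2808, difference 1.
(53+3√312)^2 = 5617 + 318√312
(53+3√312)^3 = 595349 + 33705√312
(53+3√312)^4 = 63101377 + 3572412√312
(53+3√312)^5 = 6688150613 + 378641967√312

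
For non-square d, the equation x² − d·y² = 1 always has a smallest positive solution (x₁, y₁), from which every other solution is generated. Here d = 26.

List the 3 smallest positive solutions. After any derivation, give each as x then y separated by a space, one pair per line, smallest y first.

√26 → a₀=5, period (10); ℓ=1 odd so k=1
k=0  a_k=5  p_k/q_k = 5/1
k=1  a_k=10  p_k/q_k = 51/10
(x₁, y₁) = (51, 10);  51² − 26·10² = 1 ✓
(x_2, y_2) = (51·51 + 26·10·10, 51·10 + 10·51) = (5201, 1020)
(x_3, y_3) = (51·5201 + 26·10·1020, 51·1020 + 10·5201) = (530451, 104030)

51 10
5201 1020
530451 104030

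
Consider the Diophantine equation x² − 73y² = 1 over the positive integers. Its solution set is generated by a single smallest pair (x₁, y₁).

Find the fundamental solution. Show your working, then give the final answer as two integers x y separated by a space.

√73 = [8; 1,1,5,5,1,1,16, …], period ℓ=7 (odd) → k=13
k=0  a_k=8  p_k/q_k = 8/1
…
k=3  a_k=5  p_k/q_k = 94/11
…
k=5  a_k=1  p_k/q_k = 581/68
k=6  a_k=1  p_k/q_k = 1068/125
k=7  a_k=16  p_k/q_k = 17669/2068
…
k=12  a_k=1  p_k/q_k = 1241008/145249
k=13  a_k=1  p_k/q_k = 2281249/267000
→ (2281249, 267000).  Check: 2281249²=5204097000001, 73·267000²=5204097000000, difference 1.

2281249 267000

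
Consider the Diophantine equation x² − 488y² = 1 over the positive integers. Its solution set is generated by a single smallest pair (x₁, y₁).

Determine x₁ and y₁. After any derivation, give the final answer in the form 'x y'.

[22; 11,44] for √488; ℓ=2 ⇒ convergent index 1
step 0: (22, 1)  from 22·(1,0) + (0,1)
step 1: (243, 11)  from 11·(22,1) + (1,0)
fundamental: x₁=243, y₁=11  (since 59049 − 488·121 = 1)

243 11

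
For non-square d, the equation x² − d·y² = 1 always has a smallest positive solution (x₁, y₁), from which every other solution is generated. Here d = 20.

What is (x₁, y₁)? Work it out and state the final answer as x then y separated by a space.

9 2

d=20: √d = [4; 2,8] (ℓ=2, even), read p_1/q_1
a_0=4:  p_0=4·1+0=4,  q_0=4·0+1=1
a_1=2:  p_1=2·4+1=9,  q_1=2·1+0=2
→ (9, 2).  Check: 9²=81, 20·2²=80, difference 1.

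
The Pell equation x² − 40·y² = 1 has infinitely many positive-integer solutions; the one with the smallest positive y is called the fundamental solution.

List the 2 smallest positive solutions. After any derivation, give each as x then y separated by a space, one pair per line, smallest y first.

[6; 3,12] for √40; ℓ=2 ⇒ convergent index 1
step 0: (6, 1)  from 6·(1,0) + (0,1)
step 1: (19, 3)  from 3·(6,1) + (1,0)
(x₁, y₁) = (19, 3);  19² − 40·3² = 1 ✓
n=2: (19,3)∘(19,3) = (19·19+40·3·3, 19·3+3·19) = (721,114)

19 3
721 114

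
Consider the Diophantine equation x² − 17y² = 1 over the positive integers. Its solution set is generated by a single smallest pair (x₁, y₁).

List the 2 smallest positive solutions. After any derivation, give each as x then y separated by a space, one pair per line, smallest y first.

[4; 8] for √17; ℓ=1 ⇒ convergent index 1
step 0: (4, 1)  from 4·(1,0) + (0,1)
step 1: (33, 8)  from 8·(4,1) + (1,0)
fundamental: x₁=33, y₁=8  (since 1089 − 17·64 = 1)
k=2:  x_2 = 33·33+17·8·8 = 2177,  y_2 = 33·8+8·33 = 528

33 8
2177 528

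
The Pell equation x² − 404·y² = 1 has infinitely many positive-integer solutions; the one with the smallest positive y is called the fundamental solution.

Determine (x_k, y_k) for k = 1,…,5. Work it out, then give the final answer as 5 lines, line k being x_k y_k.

√404 → a₀=20, period (10,40); ℓ=2 even so k=1
a_0=20:  p_0=20·1+0=20,  q_0=20·0+1=1
a_1=10:  p_1=10·20+1=201,  q_1=10·1+0=10
(x₁, y₁) = (201, 10);  201² − 404·10² = 1 ✓
(201+10√404)^2 = 80801 + 4020√404
(201+10√404)^3 = 32481801 + 1616030√404
(201+10√404)^4 = 13057603201 + 649640040√404
(201+10√404)^5 = 5249124005001 + 261153680050√404

201 10
80801 4020
32481801 1616030
13057603201 649640040
5249124005001 261153680050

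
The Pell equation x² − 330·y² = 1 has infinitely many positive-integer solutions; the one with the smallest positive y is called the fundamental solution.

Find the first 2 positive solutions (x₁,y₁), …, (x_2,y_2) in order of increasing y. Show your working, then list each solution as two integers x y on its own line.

√330 = [18; 6,36, …], period ℓ=2 (even) → k=1
k=0  a_k=18  p_k/q_k = 18/1
k=1  a_k=6  p_k/q_k = 109/6
fundamental: x₁=109, y₁=6  (since 11881 − 330·36 = 1)
(109+6√330)^2 = 23761 + 1308√330

109 6
23761 1308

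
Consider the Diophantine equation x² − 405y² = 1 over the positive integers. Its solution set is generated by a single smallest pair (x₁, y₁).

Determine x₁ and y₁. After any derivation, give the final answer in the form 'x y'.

[20; 8,40] for √405; ℓ=2 ⇒ convergent index 1
i=0: a=20 ⇒ p=20, q=1
i=1: a=8 ⇒ p=161, q=8
fundamental: x₁=161, y₁=8  (since 25921 − 405·64 = 1)

161 8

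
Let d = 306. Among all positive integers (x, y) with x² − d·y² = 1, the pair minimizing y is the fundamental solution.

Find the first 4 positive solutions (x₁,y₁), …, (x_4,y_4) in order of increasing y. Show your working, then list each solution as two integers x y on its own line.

35 2
2449 140
171395 9798
11995201 685720

d=306: √d = [17; 2,34] (ℓ=2, even), read p_1/q_1
k=0  a_k=17  p_k/q_k = 17/1
k=1  a_k=2  p_k/q_k = 35/2
→ (35, 2).  Check: 35²=1225, 306·2²=1224, difference 1.
n=2: (35,2)∘(35,2) = (35·35+306·2·2, 35·2+2·35) = (2449,140)
n=3: (2449,140)∘(35,2) = (35·2449+306·2·140, 35·140+2·2449) = (171395,9798)
n=4: (171395,9798)∘(35,2) = (35·171395+306·2·9798, 35·9798+2·171395) = (11995201,685720)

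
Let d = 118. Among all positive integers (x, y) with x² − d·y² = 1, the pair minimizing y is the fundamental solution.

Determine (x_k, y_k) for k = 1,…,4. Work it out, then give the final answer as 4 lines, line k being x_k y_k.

306917 28254
188396089777 17343265836
115643925371868101 10645886241146970
70986173286526887819457 6534806934930865917144

[10; 1,6,3,2,10,2,3,6,1,20] for √118; ℓ=10 ⇒ convergent index 9
k=0  a_k=10  p_k/q_k = 10/1
…
k=2  a_k=6  p_k/q_k = 76/7
…
k=4  a_k=2  p_k/q_k = 554/51
k=5  a_k=10  p_k/q_k = 5779/532
k=6  a_k=2  p_k/q_k = 12112/1115
k=7  a_k=3  p_k/q_k = 42115/3877
k=8  a_k=6  p_k/q_k = 264802/24377
k=9  a_k=1  p_k/q_k = 306917/28254
fundamental: x₁=306917, y₁=28254  (since 94198044889 − 118·798288516 = 1)
n=2: (306917,28254)∘(306917,28254) = (306917·306917+118·28254·28254, 306917·28254+28254·306917) = (188396089777,17343265836)
n=3: (188396089777,17343265836)∘(306917,28254) = (306917·188396089777+118·28254·17343265836, 306917·17343265836+28254·188396089777) = (115643925371868101,10645886241146970)
n=4: (115643925371868101,10645886241146970)∘(306917,28254) = (306917·115643925371868101+118·28254·10645886241146970, 306917·10645886241146970+28254·115643925371868101) = (70986173286526887819457,6534806934930865917144)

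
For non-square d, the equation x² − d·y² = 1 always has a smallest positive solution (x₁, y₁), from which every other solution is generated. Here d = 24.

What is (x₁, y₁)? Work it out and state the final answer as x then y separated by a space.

√24 = [4; 1,8, …], period ℓ=2 (even) → k=1
k=0  a_k=4  p_k/q_k = 4/1
k=1  a_k=1  p_k/q_k = 5/1
→ (5, 1).  Check: 5²=25, 24·1²=24, difference 1.

5 1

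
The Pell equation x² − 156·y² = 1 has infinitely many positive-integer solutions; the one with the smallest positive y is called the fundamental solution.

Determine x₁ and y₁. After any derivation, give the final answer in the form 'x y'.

√156 → a₀=12, period (2,24); ℓ=2 even so k=1
i=0: a=12 ⇒ p=12, q=1
i=1: a=2 ⇒ p=25, q=2
fundamental: x₁=25, y₁=2  (since 625 − 156·4 = 1)

25 2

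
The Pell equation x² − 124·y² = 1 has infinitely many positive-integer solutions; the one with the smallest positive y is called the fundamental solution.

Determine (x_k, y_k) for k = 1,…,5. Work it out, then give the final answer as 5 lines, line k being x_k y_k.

√124 = [11; 7,2,1,1,1,…,2,7,22, …], period ℓ=16 (even) → k=15
i=0: a=11 ⇒ p=11, q=1
…
i=3: a=1 ⇒ p=245, q=22
…
i=5: a=1 ⇒ p=657, q=59
…
i=7: a=1 ⇒ p=3040, q=273
…
i=9: a=1 ⇒ p=17583, q=1579
…
i=12: a=1 ⇒ p=152167, q=13665
i=13: a=1 ⇒ p=237042, q=21287
i=14: a=2 ⇒ p=626251, q=56239
i=15: a=7 ⇒ p=4620799, q=414960
(x₁, y₁) = (4620799, 414960);  4620799² − 124·414960² = 1 ✓
(4620799+414960√124)^2 = 42703566796801 + 3834893506080√124
(4620799+414960√124)^3 = 394649197502177907199 + 35440544156001500880√124
(4620799+414960√124)^4 = 3647189234337689639247667201 + 327527261991011323636100160√124
(4620799+414960√124)^5 = 33705856733676329245494460531519999 + 3026875289361570825948579964954800√124

4620799 414960
42703566796801 3834893506080
394649197502177907199 35440544156001500880
3647189234337689639247667201 327527261991011323636100160
33705856733676329245494460531519999 3026875289361570825948579964954800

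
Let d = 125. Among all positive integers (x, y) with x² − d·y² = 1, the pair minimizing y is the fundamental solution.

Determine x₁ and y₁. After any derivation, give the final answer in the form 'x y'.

[11; 5,1,1,5,22] for √125; ℓ=5 ⇒ convergent index 9
a_0=11:  p_0=11·1+0=11,  q_0=11·0+1=1
…
a_2=1:  p_2=1·56+11=67,  q_2=1·5+1=6
a_3=1:  p_3=1·67+56=123,  q_3=1·6+5=11
…
a_8=1:  p_8=1·91444+76317=167761,  q_8=1·8179+6826=15005
a_9=5:  p_9=5·167761+91444=930249,  q_9=5·15005+8179=83204
fundamental: x₁=930249, y₁=83204  (since 865363202001 − 125·6922905616 = 1)

930249 83204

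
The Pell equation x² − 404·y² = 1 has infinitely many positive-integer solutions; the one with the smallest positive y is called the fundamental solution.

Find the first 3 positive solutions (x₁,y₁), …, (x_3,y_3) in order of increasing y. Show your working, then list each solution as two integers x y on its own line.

201 10
80801 4020
32481801 1616030

[20; 10,40] for √404; ℓ=2 ⇒ convergent index 1
step 0: (20, 1)  from 20·(1,0) + (0,1)
step 1: (201, 10)  from 10·(20,1) + (1,0)
(x₁, y₁) = (201, 10);  201² − 404·10² = 1 ✓
(x_2, y_2) = (201·201 + 404·10·10, 201·10 + 10·201) = (80801, 4020)
(x_3, y_3) = (201·80801 + 404·10·4020, 201·4020 + 10·80801) = (32481801, 1616030)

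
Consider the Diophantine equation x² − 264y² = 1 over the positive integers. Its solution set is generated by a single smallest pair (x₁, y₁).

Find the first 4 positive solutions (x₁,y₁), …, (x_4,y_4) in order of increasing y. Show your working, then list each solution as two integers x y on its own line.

65 4
8449 520
1098305 67596
142771201 8786960

√264 = [16; 4,32, …], period ℓ=2 (even) → k=1
i=0: a=16 ⇒ p=16, q=1
i=1: a=4 ⇒ p=65, q=4
(x₁, y₁) = (65, 4);  65² − 264·4² = 1 ✓
n=2: (65,4)∘(65,4) = (65·65+264·4·4, 65·4+4·65) = (8449,520)
n=3: (8449,520)∘(65,4) = (65·8449+264·4·520, 65·520+4·8449) = (1098305,67596)
n=4: (1098305,67596)∘(65,4) = (65·1098305+264·4·67596, 65·67596+4·1098305) = (142771201,8786960)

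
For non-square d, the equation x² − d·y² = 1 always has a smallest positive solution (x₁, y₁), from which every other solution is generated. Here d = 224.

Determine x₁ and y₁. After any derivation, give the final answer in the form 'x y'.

√224 → a₀=14, period (1,28); ℓ=2 even so k=1
i=0: a=14 ⇒ p=14, q=1
i=1: a=1 ⇒ p=15, q=1
(x₁, y₁) = (15, 1);  15² − 224·1² = 1 ✓

15 1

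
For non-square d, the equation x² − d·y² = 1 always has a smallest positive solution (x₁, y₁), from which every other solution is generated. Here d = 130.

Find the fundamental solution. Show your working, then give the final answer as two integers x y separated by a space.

√130 = [11; 2,2,22, …], period ℓ=3 (odd) → k=5
i=0: a=11 ⇒ p=11, q=1
…
i=3: a=22 ⇒ p=1277, q=112
i=4: a=2 ⇒ p=2611, q=229
i=5: a=2 ⇒ p=6499, q=570
fundamental: x₁=6499, y₁=570  (since 42237001 − 130·324900 = 1)

6499 570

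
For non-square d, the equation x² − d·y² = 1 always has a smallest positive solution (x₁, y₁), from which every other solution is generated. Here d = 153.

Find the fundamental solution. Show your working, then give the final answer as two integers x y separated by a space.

2177 176

√153 = [12; 2,1,2,2,2,1,2,24, …], period ℓ=8 (even) → k=7
k=0  a_k=12  p_k/q_k = 12/1
k=1  a_k=2  p_k/q_k = 25/2
k=2  a_k=1  p_k/q_k = 37/3
k=3  a_k=2  p_k/q_k = 99/8
k=4  a_k=2  p_k/q_k = 235/19
k=5  a_k=2  p_k/q_k = 569/46
k=6  a_k=1  p_k/q_k = 804/65
k=7  a_k=2  p_k/q_k = 2177/176
(x₁, y₁) = (2177, 176);  2177² − 153·176² = 1 ✓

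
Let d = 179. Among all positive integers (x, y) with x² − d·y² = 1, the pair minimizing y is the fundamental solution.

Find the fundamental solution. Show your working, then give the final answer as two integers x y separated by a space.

[13; 2,1,1,1,3,…,1,2,26] for √179; ℓ=14 ⇒ convergent index 13
a_0=13:  p_0=13·1+0=13,  q_0=13·0+1=1
a_1=2:  p_1=2·13+1=27,  q_1=2·1+0=2
a_2=1:  p_2=1·27+13=40,  q_2=1·2+1=3
a_3=1:  p_3=1·40+27=67,  q_3=1·3+2=5
a_4=1:  p_4=1·67+40=107,  q_4=1·5+3=8
a_5=3:  p_5=3·107+67=388,  q_5=3·8+5=29
a_6=5:  p_6=5·388+107=2047,  q_6=5·29+8=153
a_7=13:  p_7=13·2047+388=26999,  q_7=13·153+29=2018
a_8=5:  p_8=5·26999+2047=137042,  q_8=5·2018+153=10243
a_9=3:  p_9=3·137042+26999=438125,  q_9=3·10243+2018=32747
a_10=1:  p_10=1·438125+137042=575167,  q_10=1·32747+10243=42990
a_11=1:  p_11=1·575167+438125=1013292,  q_11=1·42990+32747=75737
a_12=1:  p_12=1·1013292+575167=1588459,  q_12=1·75737+42990=118727
a_13=2:  p_13=2·1588459+1013292=4190210,  q_13=2·118727+75737=313191
(x₁, y₁) = (4190210, 313191);  4190210² − 179·313191² = 1 ✓

4190210 313191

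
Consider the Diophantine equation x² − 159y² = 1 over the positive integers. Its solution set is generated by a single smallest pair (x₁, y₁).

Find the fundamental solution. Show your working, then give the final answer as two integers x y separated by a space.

d=159: √d = [12; 1,1,1,1,3,1,1,1,1,24] (ℓ=10, even), read p_9/q_9
k=0  a_k=12  p_k/q_k = 12/1
…
k=2  a_k=1  p_k/q_k = 25/2
k=3  a_k=1  p_k/q_k = 38/3
k=4  a_k=1  p_k/q_k = 63/5
k=5  a_k=3  p_k/q_k = 227/18
k=6  a_k=1  p_k/q_k = 290/23
k=7  a_k=1  p_k/q_k = 517/41
k=8  a_k=1  p_k/q_k = 807/64
k=9  a_k=1  p_k/q_k = 1324/105
→ (1324, 105).  Check: 1324²=1752976, 159·105²=1752975, difference 1.

1324 105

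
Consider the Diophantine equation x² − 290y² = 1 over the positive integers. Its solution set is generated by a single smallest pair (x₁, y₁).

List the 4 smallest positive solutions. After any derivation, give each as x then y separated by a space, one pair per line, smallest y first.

579 34
670481 39372
776416419 45592742
899089542721 52796355864

[17; 34] for √290; ℓ=1 ⇒ convergent index 1
step 0: (17, 1)  from 17·(1,0) + (0,1)
step 1: (579, 34)  from 34·(17,1) + (1,0)
(x₁, y₁) = (579, 34);  579² − 290·34² = 1 ✓
(x_2, y_2) = (579·579 + 290·34·34, 579·34 + 34·579) = (670481, 39372)
(x_3, y_3) = (579·670481 + 290·34·39372, 579·39372 + 34·670481) = (776416419, 45592742)
(x_4, y_4) = (579·776416419 + 290·34·45592742, 579·45592742 + 34·776416419) = (899089542721, 52796355864)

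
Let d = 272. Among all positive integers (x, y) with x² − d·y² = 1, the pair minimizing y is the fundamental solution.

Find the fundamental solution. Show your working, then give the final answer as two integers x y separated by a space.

√272 → a₀=16, period (2,32); ℓ=2 even so k=1
step 0: (16, 1)  from 16·(1,0) + (0,1)
step 1: (33, 2)  from 2·(16,1) + (1,0)
→ (33, 2).  Check: 33²=1089, 272·2²=1088, difference 1.

33 2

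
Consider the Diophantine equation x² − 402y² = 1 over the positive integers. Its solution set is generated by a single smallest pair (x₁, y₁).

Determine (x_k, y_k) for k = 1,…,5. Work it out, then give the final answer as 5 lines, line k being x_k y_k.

√402 → a₀=20, period (20,40); ℓ=2 even so k=1
step 0: (20, 1)  from 20·(1,0) + (0,1)
step 1: (401, 20)  from 20·(20,1) + (1,0)
(x₁, y₁) = (401, 20);  401² − 402·20² = 1 ✓
(x_2, y_2) = (401·401 + 402·20·20, 401·20 + 20·401) = (321601, 16040)
(x_3, y_3) = (401·321601 + 402·20·16040, 401·16040 + 20·321601) = (257923601, 12864060)
(x_4, y_4) = (401·257923601 + 402·20·12864060, 401·12864060 + 20·257923601) = (206854406401, 10316960080)
(x_5, y_5) = (401·206854406401 + 402·20·10316960080, 401·10316960080 + 20·206854406401) = (165896976010001, 8274189120100)

401 20
321601 16040
257923601 12864060
206854406401 10316960080
165896976010001 8274189120100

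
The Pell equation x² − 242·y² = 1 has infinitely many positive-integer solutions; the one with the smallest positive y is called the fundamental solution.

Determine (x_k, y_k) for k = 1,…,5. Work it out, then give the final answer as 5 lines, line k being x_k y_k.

19601 1260
768398401 49394520
30122754096401 1936363971780
1180872205318713601 75909340372325040
46292552162781456490001 2975797959339522246300

√242 = [15; 1,1,3,1,14,1,3,1,1,30, …], period ℓ=10 (even) → k=9
a_0=15:  p_0=15·1+0=15,  q_0=15·0+1=1
a_1=1:  p_1=1·15+1=16,  q_1=1·1+0=1
…
a_3=3:  p_3=3·31+16=109,  q_3=3·2+1=7
…
a_5=14:  p_5=14·140+109=2069,  q_5=14·9+7=133
a_6=1:  p_6=1·2069+140=2209,  q_6=1·133+9=142
…
a_8=1:  p_8=1·8696+2209=10905,  q_8=1·559+142=701
a_9=1:  p_9=1·10905+8696=19601,  q_9=1·701+559=1260
(x₁, y₁) = (19601, 1260);  19601² − 242·1260² = 1 ✓
(19601+1260√242)^2 = 768398401 + 49394520√242
(19601+1260√242)^3 = 30122754096401 + 1936363971780√242
(19601+1260√242)^4 = 1180872205318713601 + 75909340372325040√242
(19601+1260√242)^5 = 46292552162781456490001 + 2975797959339522246300√242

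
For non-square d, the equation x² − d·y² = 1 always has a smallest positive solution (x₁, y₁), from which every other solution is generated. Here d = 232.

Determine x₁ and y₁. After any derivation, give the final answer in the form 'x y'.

19603 1287

√232 → a₀=15, period (4,3,7,3,4,30); ℓ=6 even so k=5
step 0: (15, 1)  from 15·(1,0) + (0,1)
…
step 2: (198, 13)  from 3·(61,4) + (15,1)
…
step 4: (4539, 298)  from 3·(1447,95) + (198,13)
step 5: (19603, 1287)  from 4·(4539,298) + (1447,95)
→ (19603, 1287).  Check: 19603²=384277609, 232·1287²=384277608, difference 1.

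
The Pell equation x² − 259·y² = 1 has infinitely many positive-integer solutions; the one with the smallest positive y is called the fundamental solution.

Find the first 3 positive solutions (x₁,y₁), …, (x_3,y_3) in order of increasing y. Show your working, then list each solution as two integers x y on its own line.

√259 → a₀=16, period (10,1,2,3,4,3,2,1,10,32); ℓ=10 even so k=9
k=0  a_k=16  p_k/q_k = 16/1
k=1  a_k=10  p_k/q_k = 161/10
k=2  a_k=1  p_k/q_k = 177/11
k=3  a_k=2  p_k/q_k = 515/32
…
k=6  a_k=3  p_k/q_k = 23931/1487
…
k=8  a_k=1  p_k/q_k = 79196/4921
k=9  a_k=10  p_k/q_k = 847225/52644
→ (847225, 52644).  Check: 847225²=717790200625, 259·52644²=717790200624, difference 1.
k=2:  x_2 = 847225·847225+259·52644·52644 = 1435580401249,  y_2 = 847225·52644+52644·847225 = 89202625800
k=3:  x_3 = 847225·1435580401249+259·52644·89202625800 = 2432519210895520825,  y_3 = 847225·89202625800+52644·1435580401249 = 151149389286757356

847225 52644
1435580401249 89202625800
2432519210895520825 151149389286757356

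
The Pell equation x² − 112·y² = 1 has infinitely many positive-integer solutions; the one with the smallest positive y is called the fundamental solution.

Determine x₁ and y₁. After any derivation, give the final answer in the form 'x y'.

127 12

d=112: √d = [10; 1,1,2,1,1,20] (ℓ=6, even), read p_5/q_5
a_0=10:  p_0=10·1+0=10,  q_0=10·0+1=1
a_1=1:  p_1=1·10+1=11,  q_1=1·1+0=1
a_2=1:  p_2=1·11+10=21,  q_2=1·1+1=2
a_3=2:  p_3=2·21+11=53,  q_3=2·2+1=5
a_4=1:  p_4=1·53+21=74,  q_4=1·5+2=7
a_5=1:  p_5=1·74+53=127,  q_5=1·7+5=12
fundamental: x₁=127, y₁=12  (since 16129 − 112·144 = 1)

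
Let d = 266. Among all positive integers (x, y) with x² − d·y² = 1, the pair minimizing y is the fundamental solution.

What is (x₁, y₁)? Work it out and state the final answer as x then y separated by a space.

[16; 3,4,3,32] for √266; ℓ=4 ⇒ convergent index 3
i=0: a=16 ⇒ p=16, q=1
…
i=2: a=4 ⇒ p=212, q=13
i=3: a=3 ⇒ p=685, q=42
→ (685, 42).  Check: 685²=469225, 266·42²=469224, difference 1.

685 42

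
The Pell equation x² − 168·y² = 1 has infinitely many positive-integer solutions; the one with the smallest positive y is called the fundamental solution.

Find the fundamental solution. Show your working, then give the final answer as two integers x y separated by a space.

13 1

d=168: √d = [12; 1,24] (ℓ=2, even), read p_1/q_1
k=0  a_k=12  p_k/q_k = 12/1
k=1  a_k=1  p_k/q_k = 13/1
fundamental: x₁=13, y₁=1  (since 169 − 168·1 = 1)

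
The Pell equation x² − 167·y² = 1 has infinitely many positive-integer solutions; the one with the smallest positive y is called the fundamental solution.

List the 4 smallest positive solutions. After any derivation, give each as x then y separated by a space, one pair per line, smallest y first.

d=167: √d = [12; 1,11,1,24] (ℓ=4, even), read p_3/q_3
a_0=12:  p_0=12·1+0=12,  q_0=12·0+1=1
a_1=1:  p_1=1·12+1=13,  q_1=1·1+0=1
a_2=11:  p_2=11·13+12=155,  q_2=11·1+1=12
a_3=1:  p_3=1·155+13=168,  q_3=1·12+1=13
(x₁, y₁) = (168, 13);  168² − 167·13² = 1 ✓
k=2:  x_2 = 168·168+167·13·13 = 56447,  y_2 = 168·13+13·168 = 4368
k=3:  x_3 = 168·56447+167·13·4368 = 18966024,  y_3 = 168·4368+13·56447 = 1467635
k=4:  x_4 = 168·18966024+167·13·1467635 = 6372527617,  y_4 = 168·1467635+13·18966024 = 493120992

168 13
56447 4368
18966024 1467635
6372527617 493120992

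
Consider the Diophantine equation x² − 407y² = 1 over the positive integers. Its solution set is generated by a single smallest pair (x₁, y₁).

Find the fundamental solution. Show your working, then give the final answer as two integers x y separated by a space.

d=407: √d = [20; 5,1,2,1,5,40] (ℓ=6, even), read p_5/q_5
i=0: a=20 ⇒ p=20, q=1
i=1: a=5 ⇒ p=101, q=5
…
i=3: a=2 ⇒ p=343, q=17
i=4: a=1 ⇒ p=464, q=23
i=5: a=5 ⇒ p=2663, q=132
fundamental: x₁=2663, y₁=132  (since 7091569 − 407·17424 = 1)

2663 132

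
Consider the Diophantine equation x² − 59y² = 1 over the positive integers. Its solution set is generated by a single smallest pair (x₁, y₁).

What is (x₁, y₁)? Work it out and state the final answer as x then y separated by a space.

[7; 1,2,7,2,1,14] for √59; ℓ=6 ⇒ convergent index 5
step 0: (7, 1)  from 7·(1,0) + (0,1)
…
step 3: (169, 22)  from 7·(23,3) + (8,1)
step 4: (361, 47)  from 2·(169,22) + (23,3)
step 5: (530, 69)  from 1·(361,47) + (169,22)
→ (530, 69).  Check: 530²=280900, 59·69²=280899, difference 1.

530 69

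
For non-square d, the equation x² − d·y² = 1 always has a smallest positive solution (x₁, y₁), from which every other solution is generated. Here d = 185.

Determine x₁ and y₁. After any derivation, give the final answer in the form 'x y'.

9249 680

√185 → a₀=13, period (1,1,1,1,26); ℓ=5 odd so k=9
i=0: a=13 ⇒ p=13, q=1
…
i=2: a=1 ⇒ p=27, q=2
i=3: a=1 ⇒ p=41, q=3
…
i=6: a=1 ⇒ p=1877, q=138
i=7: a=1 ⇒ p=3686, q=271
i=8: a=1 ⇒ p=5563, q=409
i=9: a=1 ⇒ p=9249, q=680
→ (9249, 680).  Check: 9249²=85544001, 185·680²=85544000, difference 1.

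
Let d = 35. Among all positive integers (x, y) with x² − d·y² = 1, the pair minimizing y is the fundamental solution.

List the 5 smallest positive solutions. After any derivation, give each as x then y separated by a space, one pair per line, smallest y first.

6 1
71 12
846 143
10081 1704
120126 20305

d=35: √d = [5; 1,10] (ℓ=2, even), read p_1/q_1
a_0=5:  p_0=5·1+0=5,  q_0=5·0+1=1
a_1=1:  p_1=1·5+1=6,  q_1=1·1+0=1
fundamental: x₁=6, y₁=1  (since 36 − 35·1 = 1)
n=2: (6,1)∘(6,1) = (6·6+35·1·1, 6·1+1·6) = (71,12)
n=3: (71,12)∘(6,1) = (6·71+35·1·12, 6·12+1·71) = (846,143)
n=4: (846,143)∘(6,1) = (6·846+35·1·143, 6·143+1·846) = (10081,1704)
n=5: (10081,1704)∘(6,1) = (6·10081+35·1·1704, 6·1704+1·10081) = (120126,20305)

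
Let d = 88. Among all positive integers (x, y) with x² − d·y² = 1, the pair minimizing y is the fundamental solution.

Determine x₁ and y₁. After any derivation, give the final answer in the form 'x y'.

√88 → a₀=9, period (2,1,1,1,2,18); ℓ=6 even so k=5
a_0=9:  p_0=9·1+0=9,  q_0=9·0+1=1
a_1=2:  p_1=2·9+1=19,  q_1=2·1+0=2
…
a_3=1:  p_3=1·28+19=47,  q_3=1·3+2=5
a_4=1:  p_4=1·47+28=75,  q_4=1·5+3=8
a_5=2:  p_5=2·75+47=197,  q_5=2·8+5=21
fundamental: x₁=197, y₁=21  (since 38809 − 88·441 = 1)

197 21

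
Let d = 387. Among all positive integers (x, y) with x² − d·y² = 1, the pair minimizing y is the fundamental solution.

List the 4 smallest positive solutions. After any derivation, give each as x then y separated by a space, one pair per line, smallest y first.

3482 177
24248647 1232628
168867574226 8584021215
1175993762661217 59779122508632

[19; 1,2,19,2,1,38] for √387; ℓ=6 ⇒ convergent index 5
a_0=19:  p_0=19·1+0=19,  q_0=19·0+1=1
…
a_3=19:  p_3=19·59+20=1141,  q_3=19·3+1=58
a_4=2:  p_4=2·1141+59=2341,  q_4=2·58+3=119
a_5=1:  p_5=1·2341+1141=3482,  q_5=1·119+58=177
(x₁, y₁) = (3482, 177);  3482² − 387·177² = 1 ✓
k=2:  x_2 = 3482·3482+387·177·177 = 24248647,  y_2 = 3482·177+177·3482 = 1232628
k=3:  x_3 = 3482·24248647+387·177·1232628 = 168867574226,  y_3 = 3482·1232628+177·24248647 = 8584021215
k=4:  x_4 = 3482·168867574226+387·177·8584021215 = 1175993762661217,  y_4 = 3482·8584021215+177·168867574226 = 59779122508632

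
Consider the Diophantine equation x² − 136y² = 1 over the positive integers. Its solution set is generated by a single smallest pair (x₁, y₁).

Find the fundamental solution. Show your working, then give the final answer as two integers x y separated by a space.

35 3

√136 = [11; 1,1,1,22, …], period ℓ=4 (even) → k=3
k=0  a_k=11  p_k/q_k = 11/1
…
k=2  a_k=1  p_k/q_k = 23/2
k=3  a_k=1  p_k/q_k = 35/3
→ (35, 3).  Check: 35²=1225, 136·3²=1224, difference 1.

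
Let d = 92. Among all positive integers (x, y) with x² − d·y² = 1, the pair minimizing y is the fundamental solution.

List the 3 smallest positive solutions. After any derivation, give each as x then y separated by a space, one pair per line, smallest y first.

√92 = [9; 1,1,2,4,2,1,1,18, …], period ℓ=8 (even) → k=7
step 0: (9, 1)  from 9·(1,0) + (0,1)
step 1: (10, 1)  from 1·(9,1) + (1,0)
…
step 3: (48, 5)  from 2·(19,2) + (10,1)
step 4: (211, 22)  from 4·(48,5) + (19,2)
step 5: (470, 49)  from 2·(211,22) + (48,5)
step 6: (681, 71)  from 1·(470,49) + (211,22)
step 7: (1151, 120)  from 1·(681,71) + (470,49)
→ (1151, 120).  Check: 1151²=1324801, 92·120²=1324800, difference 1.
n=2: (1151,120)∘(1151,120) = (1151·1151+92·120·120, 1151·120+120·1151) = (2649601,276240)
n=3: (2649601,276240)∘(1151,120) = (1151·2649601+92·120·276240, 1151·276240+120·2649601) = (6099380351,635904360)

1151 120
2649601 276240
6099380351 635904360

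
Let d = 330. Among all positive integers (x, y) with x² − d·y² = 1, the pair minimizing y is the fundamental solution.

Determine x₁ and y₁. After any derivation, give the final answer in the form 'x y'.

√330 → a₀=18, period (6,36); ℓ=2 even so k=1
k=0  a_k=18  p_k/q_k = 18/1
k=1  a_k=6  p_k/q_k = 109/6
→ (109, 6).  Check: 109²=11881, 330·6²=11880, difference 1.

109 6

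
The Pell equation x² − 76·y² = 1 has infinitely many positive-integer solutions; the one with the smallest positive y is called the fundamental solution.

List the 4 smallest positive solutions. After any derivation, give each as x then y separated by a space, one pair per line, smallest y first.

[8; 1,2,1,1,5,4,5,1,1,2,1,16] for √76; ℓ=12 ⇒ convergent index 11
k=0  a_k=8  p_k/q_k = 8/1
…
k=2  a_k=2  p_k/q_k = 26/3
k=3  a_k=1  p_k/q_k = 35/4
k=4  a_k=1  p_k/q_k = 61/7
k=5  a_k=5  p_k/q_k = 340/39
k=6  a_k=4  p_k/q_k = 1421/163
k=7  a_k=5  p_k/q_k = 7445/854
…
k=9  a_k=1  p_k/q_k = 16311/1871
k=10  a_k=2  p_k/q_k = 41488/4759
k=11  a_k=1  p_k/q_k = 57799/6630
fundamental: x₁=57799, y₁=6630  (since 3340724401 − 76·43956900 = 1)
k=2:  x_2 = 57799·57799+76·6630·6630 = 6681448801,  y_2 = 57799·6630+6630·57799 = 766414740
k=3:  x_3 = 57799·6681448801+76·6630·766414740 = 772362118440199,  y_3 = 57799·766414740+6630·6681448801 = 88596011107890
k=4:  x_4 = 57799·772362118440199+76·6630·88596011107890 = 89283516160768675201,  y_4 = 57799·88596011107890+6630·772362118440199 = 10241521691283453480

57799 6630
6681448801 766414740
772362118440199 88596011107890
89283516160768675201 10241521691283453480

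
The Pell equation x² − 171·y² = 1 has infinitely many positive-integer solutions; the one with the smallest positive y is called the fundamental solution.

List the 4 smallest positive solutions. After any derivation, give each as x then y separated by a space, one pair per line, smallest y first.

170 13
57799 4420
19651490 1502787
6681448801 510943160

[13; 13,26] for √171; ℓ=2 ⇒ convergent index 1
a_0=13:  p_0=13·1+0=13,  q_0=13·0+1=1
a_1=13:  p_1=13·13+1=170,  q_1=13·1+0=13
(x₁, y₁) = (170, 13);  170² − 171·13² = 1 ✓
k=2:  x_2 = 170·170+171·13·13 = 57799,  y_2 = 170·13+13·170 = 4420
k=3:  x_3 = 170·57799+171·13·4420 = 19651490,  y_3 = 170·4420+13·57799 = 1502787
k=4:  x_4 = 170·19651490+171·13·1502787 = 6681448801,  y_4 = 170·1502787+13·19651490 = 510943160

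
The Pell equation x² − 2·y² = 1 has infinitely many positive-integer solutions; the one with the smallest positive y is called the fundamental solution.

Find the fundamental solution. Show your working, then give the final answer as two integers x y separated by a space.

[1; 2] for √2; ℓ=1 ⇒ convergent index 1
i=0: a=1 ⇒ p=1, q=1
i=1: a=2 ⇒ p=3, q=2
(x₁, y₁) = (3, 2);  3² − 2·2² = 1 ✓

3 2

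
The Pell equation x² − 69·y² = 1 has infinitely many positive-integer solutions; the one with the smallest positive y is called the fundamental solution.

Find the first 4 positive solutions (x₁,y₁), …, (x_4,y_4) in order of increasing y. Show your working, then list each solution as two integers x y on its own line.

7775 936
120901249 14554800
1880014414175 226327139064
29234224019520001 3519386997890400

[8; 3,3,1,4,1,3,3,16] for √69; ℓ=8 ⇒ convergent index 7
step 0: (8, 1)  from 8·(1,0) + (0,1)
…
step 3: (108, 13)  from 1·(83,10) + (25,3)
step 4: (515, 62)  from 4·(108,13) + (83,10)
…
step 6: (2384, 287)  from 3·(623,75) + (515,62)
step 7: (7775, 936)  from 3·(2384,287) + (623,75)
fundamental: x₁=7775, y₁=936  (since 60450625 − 69·876096 = 1)
k=2:  x_2 = 7775·7775+69·936·936 = 120901249,  y_2 = 7775·936+936·7775 = 14554800
k=3:  x_3 = 7775·120901249+69·936·14554800 = 1880014414175,  y_3 = 7775·14554800+936·120901249 = 226327139064
k=4:  x_4 = 7775·1880014414175+69·936·226327139064 = 29234224019520001,  y_4 = 7775·226327139064+936·1880014414175 = 3519386997890400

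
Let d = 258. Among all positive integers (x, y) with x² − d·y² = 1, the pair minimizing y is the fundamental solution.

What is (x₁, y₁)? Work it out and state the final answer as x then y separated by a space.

257 16

√258 → a₀=16, period (16,32); ℓ=2 even so k=1
step 0: (16, 1)  from 16·(1,0) + (0,1)
step 1: (257, 16)  from 16·(16,1) + (1,0)
(x₁, y₁) = (257, 16);  257² − 258·16² = 1 ✓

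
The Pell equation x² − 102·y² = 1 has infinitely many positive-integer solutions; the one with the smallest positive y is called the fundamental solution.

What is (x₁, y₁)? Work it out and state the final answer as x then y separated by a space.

101 10

d=102: √d = [10; 10,20] (ℓ=2, even), read p_1/q_1
i=0: a=10 ⇒ p=10, q=1
i=1: a=10 ⇒ p=101, q=10
→ (101, 10).  Check: 101²=10201, 102·10²=10200, difference 1.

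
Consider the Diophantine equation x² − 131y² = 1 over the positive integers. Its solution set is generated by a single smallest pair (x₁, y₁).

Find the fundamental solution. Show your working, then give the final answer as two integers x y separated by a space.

10610 927

√131 → a₀=11, period (2,4,11,4,2,22); ℓ=6 even so k=5
i=0: a=11 ⇒ p=11, q=1
i=1: a=2 ⇒ p=23, q=2
i=2: a=4 ⇒ p=103, q=9
…
i=4: a=4 ⇒ p=4727, q=413
i=5: a=2 ⇒ p=10610, q=927
(x₁, y₁) = (10610, 927);  10610² − 131·927² = 1 ✓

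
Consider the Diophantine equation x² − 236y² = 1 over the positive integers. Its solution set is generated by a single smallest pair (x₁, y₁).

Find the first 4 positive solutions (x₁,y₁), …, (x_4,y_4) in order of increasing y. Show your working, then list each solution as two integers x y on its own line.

√236 → a₀=15, period (2,1,3,5,1,6,1,5,3,1,2,30); ℓ=12 even so k=11
k=0  a_k=15  p_k/q_k = 15/1
…
k=2  a_k=1  p_k/q_k = 46/3
k=3  a_k=3  p_k/q_k = 169/11
k=4  a_k=5  p_k/q_k = 891/58
…
k=9  a_k=3  p_k/q_k = 154729/10072
k=10  a_k=1  p_k/q_k = 203535/13249
k=11  a_k=2  p_k/q_k = 561799/36570
fundamental: x₁=561799, y₁=36570  (since 315618116401 − 236·1337364900 = 1)
(561799+36570√236)^2 = 631236232801 + 41089978860√236
(561799+36570√236)^3 = 709255768702176199 + 46168618067101710√236
(561799+36570√236)^4 = 796918363201596536611201 + 51874966922918257173720√236

561799 36570
631236232801 41089978860
709255768702176199 46168618067101710
796918363201596536611201 51874966922918257173720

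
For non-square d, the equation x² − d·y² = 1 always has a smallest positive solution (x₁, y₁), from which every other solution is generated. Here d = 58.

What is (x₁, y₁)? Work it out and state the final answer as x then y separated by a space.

d=58: √d = [7; 1,1,1,1,1,1,14] (ℓ=7, odd), read p_13/q_13
step 0: (7, 1)  from 7·(1,0) + (0,1)
step 1: (8, 1)  from 1·(7,1) + (1,0)
step 2: (15, 2)  from 1·(8,1) + (7,1)
step 3: (23, 3)  from 1·(15,2) + (8,1)
step 4: (38, 5)  from 1·(23,3) + (15,2)
step 5: (61, 8)  from 1·(38,5) + (23,3)
step 6: (99, 13)  from 1·(61,8) + (38,5)
step 7: (1447, 190)  from 14·(99,13) + (61,8)
step 8: (1546, 203)  from 1·(1447,190) + (99,13)
step 9: (2993, 393)  from 1·(1546,203) + (1447,190)
step 10: (4539, 596)  from 1·(2993,393) + (1546,203)
step 11: (7532, 989)  from 1·(4539,596) + (2993,393)
step 12: (12071, 1585)  from 1·(7532,989) + (4539,596)
step 13: (19603, 2574)  from 1·(12071,1585) + (7532,989)
→ (19603, 2574).  Check: 19603²=384277609, 58·2574²=384277608, difference 1.

19603 2574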